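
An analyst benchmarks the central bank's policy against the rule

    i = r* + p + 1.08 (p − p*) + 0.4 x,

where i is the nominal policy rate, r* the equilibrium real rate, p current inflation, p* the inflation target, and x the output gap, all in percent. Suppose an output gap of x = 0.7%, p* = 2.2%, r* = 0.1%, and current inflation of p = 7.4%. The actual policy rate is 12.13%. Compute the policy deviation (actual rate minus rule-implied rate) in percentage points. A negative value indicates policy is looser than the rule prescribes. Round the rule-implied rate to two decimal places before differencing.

i = 0.1 + 7.4 + 1.08 × (7.4 − 2.2) + 0.4 × 0.7
   = 0.1 + 7.4 + 5.616 + 0.28 = 13.40
Deviation = 12.13 − 13.40 = -1.27 pp.

-1.27 pp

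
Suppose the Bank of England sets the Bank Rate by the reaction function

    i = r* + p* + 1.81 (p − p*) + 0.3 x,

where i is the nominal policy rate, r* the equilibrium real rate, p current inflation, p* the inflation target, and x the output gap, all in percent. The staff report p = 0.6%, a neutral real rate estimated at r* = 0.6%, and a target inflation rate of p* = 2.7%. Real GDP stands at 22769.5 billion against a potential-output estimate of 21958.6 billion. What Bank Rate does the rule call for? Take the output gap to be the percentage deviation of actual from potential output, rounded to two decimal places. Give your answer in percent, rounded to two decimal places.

0.61%

Output gap = 100 × (22769.5 − 21958.6) / 21958.6 = 3.69%.
i = 0.60 + 2.70 + 1.81 × (0.60 − 2.70) + 0.3 × 3.69
   = 0.60 + 2.7 − 3.801 + 1.107 = 0.61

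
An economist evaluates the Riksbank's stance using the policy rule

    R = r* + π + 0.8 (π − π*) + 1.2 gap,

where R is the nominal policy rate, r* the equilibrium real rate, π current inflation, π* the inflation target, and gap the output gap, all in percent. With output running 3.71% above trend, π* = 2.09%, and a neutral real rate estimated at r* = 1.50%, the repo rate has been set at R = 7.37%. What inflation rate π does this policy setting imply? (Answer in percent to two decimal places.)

1.72%

Output 3.71% above potential → gap = 3.71.
Collecting π: R = r* + (1 + 0.8) π − 0.8 π* + 1.2 gap
1.8 π = 7.37 − 1.50 + 0.8 × 2.09 − 1.2 × 3.71 = 3.09
π = 3.09 / 1.8 = 1.72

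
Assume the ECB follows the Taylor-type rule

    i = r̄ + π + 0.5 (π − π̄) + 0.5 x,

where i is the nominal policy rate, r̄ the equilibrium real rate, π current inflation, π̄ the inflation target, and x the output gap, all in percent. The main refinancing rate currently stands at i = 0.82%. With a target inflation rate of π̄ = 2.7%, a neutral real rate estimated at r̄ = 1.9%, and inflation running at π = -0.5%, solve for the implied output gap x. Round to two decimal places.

0.5 x = 0.82 − 1.9 − (-0.5) − 0.5 × ((-0.5) − 2.7) = 1.02
x = 1.02 / 0.5 = 2.04

2.04%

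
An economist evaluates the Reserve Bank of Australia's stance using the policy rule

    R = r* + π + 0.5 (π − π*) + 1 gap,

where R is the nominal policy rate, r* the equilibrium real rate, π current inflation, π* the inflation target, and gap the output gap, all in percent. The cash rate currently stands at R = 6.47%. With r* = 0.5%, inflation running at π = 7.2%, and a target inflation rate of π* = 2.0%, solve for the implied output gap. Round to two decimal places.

1 gap = 6.47 − 0.5 − 7.2 − 0.5 × (7.2 − 2.0) = -3.83
gap = -3.83 / 1 = -3.83

-3.83%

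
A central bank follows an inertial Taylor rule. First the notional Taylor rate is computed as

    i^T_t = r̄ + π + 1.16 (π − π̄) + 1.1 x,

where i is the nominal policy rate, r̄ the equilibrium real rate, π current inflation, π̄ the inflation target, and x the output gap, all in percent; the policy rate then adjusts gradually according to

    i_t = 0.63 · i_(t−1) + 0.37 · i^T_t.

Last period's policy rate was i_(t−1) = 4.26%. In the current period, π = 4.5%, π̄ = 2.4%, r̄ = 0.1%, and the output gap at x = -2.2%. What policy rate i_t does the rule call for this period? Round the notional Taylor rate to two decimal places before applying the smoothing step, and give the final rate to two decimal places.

4.39%

i^T_t = 0.1 + 4.5 + 1.16 × (4.5 − 2.4) + 1.1 × (-2.2)
   = 0.1 + 4.5 + 2.436 − 2.42 = 4.62
i_t = 0.63 × 4.26 + 0.37 × 4.62 = 2.6838 + 1.7094 = 4.39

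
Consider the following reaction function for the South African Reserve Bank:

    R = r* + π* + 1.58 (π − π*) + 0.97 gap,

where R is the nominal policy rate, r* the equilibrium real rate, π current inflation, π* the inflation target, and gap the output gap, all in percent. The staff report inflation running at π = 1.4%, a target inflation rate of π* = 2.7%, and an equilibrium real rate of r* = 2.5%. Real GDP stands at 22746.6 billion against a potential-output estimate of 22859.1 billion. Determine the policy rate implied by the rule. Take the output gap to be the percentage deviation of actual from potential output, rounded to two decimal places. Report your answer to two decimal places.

Output gap = 100 × (22746.6 − 22859.1) / 22859.1 = -0.49%.
R = 2.50 + 2.70 + 1.58 × (1.40 − 2.70) + 0.97 × (-0.49)
   = 2.50 + 2.7 − 2.054 − 0.4753 = 2.67

2.67%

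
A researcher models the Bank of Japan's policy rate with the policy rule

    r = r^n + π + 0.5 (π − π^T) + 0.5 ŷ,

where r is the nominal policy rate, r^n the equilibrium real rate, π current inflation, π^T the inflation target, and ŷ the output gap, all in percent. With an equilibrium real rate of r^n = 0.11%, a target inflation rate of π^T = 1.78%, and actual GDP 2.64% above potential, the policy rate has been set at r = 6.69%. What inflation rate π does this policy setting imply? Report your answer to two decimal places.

Output 2.64% above potential → ŷ = 2.64.
Collecting π: r = r^n + (1 + 0.5) π − 0.5 π^T + 0.5 ŷ
1.5 π = 6.69 − 0.11 + 0.5 × 1.78 − 0.5 × 2.64 = 6.15
π = 6.15 / 1.5 = 4.10

4.10%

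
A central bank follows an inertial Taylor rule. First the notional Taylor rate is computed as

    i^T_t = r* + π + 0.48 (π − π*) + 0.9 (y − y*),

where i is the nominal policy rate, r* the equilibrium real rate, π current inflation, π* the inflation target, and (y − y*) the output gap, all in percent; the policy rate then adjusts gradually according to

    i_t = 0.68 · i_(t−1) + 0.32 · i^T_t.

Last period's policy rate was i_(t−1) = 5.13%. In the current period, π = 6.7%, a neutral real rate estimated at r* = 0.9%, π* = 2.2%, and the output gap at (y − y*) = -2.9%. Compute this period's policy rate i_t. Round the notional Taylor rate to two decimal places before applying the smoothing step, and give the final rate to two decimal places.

5.78%

i^T_t = 0.9 + 6.7 + 0.48 × (6.7 − 2.2) + 0.9 × (-2.9)
   = 0.9 + 6.7 + 2.16 − 2.61 = 7.15
i_t = 0.68 × 5.13 + 0.32 × 7.15 = 3.4884 + 2.288 = 5.78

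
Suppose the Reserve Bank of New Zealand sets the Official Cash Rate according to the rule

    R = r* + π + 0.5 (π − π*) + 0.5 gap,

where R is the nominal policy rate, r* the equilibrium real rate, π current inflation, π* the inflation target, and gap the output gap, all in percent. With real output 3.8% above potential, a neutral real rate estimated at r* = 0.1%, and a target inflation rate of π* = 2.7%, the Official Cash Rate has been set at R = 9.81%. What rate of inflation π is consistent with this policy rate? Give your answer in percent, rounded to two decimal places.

6.11%

Output 3.8% above potential → gap = 3.8.
Collecting π: R = r* + (1 + 0.5) π − 0.5 π* + 0.5 gap
1.5 π = 9.81 − 0.1 + 0.5 × 2.7 − 0.5 × 3.8 = 9.16
π = 9.16 / 1.5 = 6.11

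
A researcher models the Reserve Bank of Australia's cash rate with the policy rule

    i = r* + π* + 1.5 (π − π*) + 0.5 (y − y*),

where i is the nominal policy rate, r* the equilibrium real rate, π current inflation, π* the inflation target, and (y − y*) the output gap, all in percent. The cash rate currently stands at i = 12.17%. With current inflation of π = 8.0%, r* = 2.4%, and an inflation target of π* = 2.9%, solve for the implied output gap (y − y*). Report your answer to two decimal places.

-1.56%

0.5 (y − y*) = 12.17 − 2.4 − 2.9 − 1.5 × (8.0 − 2.9) = -0.78
(y − y*) = -0.78 / 0.5 = -1.56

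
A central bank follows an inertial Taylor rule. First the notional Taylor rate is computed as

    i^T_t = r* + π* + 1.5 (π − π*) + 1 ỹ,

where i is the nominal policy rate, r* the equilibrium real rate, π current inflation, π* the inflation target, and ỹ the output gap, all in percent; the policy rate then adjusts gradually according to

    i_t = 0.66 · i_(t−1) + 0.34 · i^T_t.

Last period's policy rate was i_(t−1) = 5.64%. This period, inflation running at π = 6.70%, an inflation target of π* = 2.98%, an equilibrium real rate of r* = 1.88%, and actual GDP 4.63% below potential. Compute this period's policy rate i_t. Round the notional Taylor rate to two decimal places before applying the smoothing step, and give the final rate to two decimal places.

5.70%

Output 4.63% below potential → ỹ = -4.63.
i^T_t = 1.88 + 2.98 + 1.5 × (6.70 − 2.98) + 1 × (-4.63)
   = 1.88 + 2.98 + 5.58 − 4.63 = 5.81
i_t = 0.66 × 5.64 + 0.34 × 5.81 = 3.7224 + 1.9754 = 5.70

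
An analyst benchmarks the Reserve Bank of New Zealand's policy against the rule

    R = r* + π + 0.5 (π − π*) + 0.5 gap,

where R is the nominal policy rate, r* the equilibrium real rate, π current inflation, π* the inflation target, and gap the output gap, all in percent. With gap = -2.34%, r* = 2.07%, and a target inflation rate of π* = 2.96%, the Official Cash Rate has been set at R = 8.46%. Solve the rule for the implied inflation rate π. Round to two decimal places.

6.03%

Collecting π: R = r* + (1 + 0.5) π − 0.5 π* + 0.5 gap
1.5 π = 8.46 − 2.07 + 0.5 × 2.96 − 0.5 × (-2.34) = 9.04
π = 9.04 / 1.5 = 6.03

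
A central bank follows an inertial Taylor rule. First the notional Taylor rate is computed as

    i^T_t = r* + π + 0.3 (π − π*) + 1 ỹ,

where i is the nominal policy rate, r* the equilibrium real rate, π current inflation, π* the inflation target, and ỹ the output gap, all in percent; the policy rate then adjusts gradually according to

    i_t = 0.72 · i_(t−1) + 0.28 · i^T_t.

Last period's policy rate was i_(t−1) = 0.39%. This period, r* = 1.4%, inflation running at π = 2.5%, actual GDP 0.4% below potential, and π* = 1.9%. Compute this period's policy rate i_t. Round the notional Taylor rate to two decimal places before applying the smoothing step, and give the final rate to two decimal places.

Output 0.4% below potential → ỹ = -0.4.
i^T_t = 1.4 + 2.5 + 0.3 × (2.5 − 1.9) + 1 × (-0.4)
   = 1.4 + 2.5 + 0.18 − 0.4 = 3.68
i_t = 0.72 × 0.39 + 0.28 × 3.68 = 0.2808 + 1.0304 = 1.31

1.31%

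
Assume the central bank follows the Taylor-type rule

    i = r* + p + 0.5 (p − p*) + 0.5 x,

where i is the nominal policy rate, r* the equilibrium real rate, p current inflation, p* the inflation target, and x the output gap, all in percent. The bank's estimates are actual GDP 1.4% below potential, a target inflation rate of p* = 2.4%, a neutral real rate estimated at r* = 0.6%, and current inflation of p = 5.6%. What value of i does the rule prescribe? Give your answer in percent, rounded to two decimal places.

Output 1.4% below potential → x = -1.4.
i = 0.6 + 5.6 + 0.5 × (5.6 − 2.4) + 0.5 × (-1.4)
   = 0.6 + 5.6 + 1.6 − 0.7 = 7.10

7.10%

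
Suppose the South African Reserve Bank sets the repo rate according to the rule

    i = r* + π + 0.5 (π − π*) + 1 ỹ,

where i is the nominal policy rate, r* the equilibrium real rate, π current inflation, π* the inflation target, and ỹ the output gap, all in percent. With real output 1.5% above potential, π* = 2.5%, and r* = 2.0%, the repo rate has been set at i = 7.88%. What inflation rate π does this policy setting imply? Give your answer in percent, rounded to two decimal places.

Output 1.5% above potential → ỹ = 1.5.
Collecting π: i = r* + (1 + 0.5) π − 0.5 π* + 1 ỹ
1.5 π = 7.88 − 2.0 + 0.5 × 2.5 − 1 × 1.5 = 5.63
π = 5.63 / 1.5 = 3.75

3.75%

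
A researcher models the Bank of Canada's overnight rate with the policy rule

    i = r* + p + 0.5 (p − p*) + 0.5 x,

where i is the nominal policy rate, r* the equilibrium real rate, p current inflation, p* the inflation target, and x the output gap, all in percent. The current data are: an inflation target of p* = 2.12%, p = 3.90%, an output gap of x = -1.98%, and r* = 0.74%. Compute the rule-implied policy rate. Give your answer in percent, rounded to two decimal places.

i = 0.74 + 3.90 + 0.5 × (3.90 − 2.12) + 0.5 × (-1.98)
   = 0.74 + 3.9 + 0.89 − 0.99 = 4.54

4.54%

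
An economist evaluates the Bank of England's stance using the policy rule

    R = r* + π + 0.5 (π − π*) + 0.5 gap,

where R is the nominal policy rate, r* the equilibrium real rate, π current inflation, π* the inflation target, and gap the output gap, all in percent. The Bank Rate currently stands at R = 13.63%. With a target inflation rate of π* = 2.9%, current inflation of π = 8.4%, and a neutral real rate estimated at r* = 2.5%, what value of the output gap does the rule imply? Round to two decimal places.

-0.04%

0.5 gap = 13.63 − 2.5 − 8.4 − 0.5 × (8.4 − 2.9) = -0.02
gap = -0.02 / 0.5 = -0.04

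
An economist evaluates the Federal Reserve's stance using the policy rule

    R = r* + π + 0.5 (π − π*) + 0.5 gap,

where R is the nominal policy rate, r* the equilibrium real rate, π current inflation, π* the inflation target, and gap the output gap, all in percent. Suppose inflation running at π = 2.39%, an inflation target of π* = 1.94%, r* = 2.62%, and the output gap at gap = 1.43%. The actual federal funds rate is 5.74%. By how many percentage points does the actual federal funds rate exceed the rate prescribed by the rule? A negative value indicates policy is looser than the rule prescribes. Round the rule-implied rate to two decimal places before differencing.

-0.21 pp

R = 2.62 + 2.39 + 0.5 × (2.39 − 1.94) + 0.5 × 1.43
   = 2.62 + 2.39 + 0.225 + 0.715 = 5.95
Deviation = 5.74 − 5.95 = -0.21 pp.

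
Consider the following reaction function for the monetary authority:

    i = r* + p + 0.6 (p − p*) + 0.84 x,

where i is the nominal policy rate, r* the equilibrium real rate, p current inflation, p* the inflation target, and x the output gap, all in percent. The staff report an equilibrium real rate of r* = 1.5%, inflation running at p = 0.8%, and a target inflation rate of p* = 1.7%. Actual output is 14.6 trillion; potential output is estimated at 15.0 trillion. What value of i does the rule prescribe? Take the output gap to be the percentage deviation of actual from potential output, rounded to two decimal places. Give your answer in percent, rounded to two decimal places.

-0.48%

Output gap = 100 × (14.6 − 15.0) / 15.0 = -2.67%.
i = 1.50 + 0.80 + 0.6 × (0.80 − 1.70) + 0.84 × (-2.67)
   = 1.50 + 0.8 − 0.54 − 2.2428 = -0.48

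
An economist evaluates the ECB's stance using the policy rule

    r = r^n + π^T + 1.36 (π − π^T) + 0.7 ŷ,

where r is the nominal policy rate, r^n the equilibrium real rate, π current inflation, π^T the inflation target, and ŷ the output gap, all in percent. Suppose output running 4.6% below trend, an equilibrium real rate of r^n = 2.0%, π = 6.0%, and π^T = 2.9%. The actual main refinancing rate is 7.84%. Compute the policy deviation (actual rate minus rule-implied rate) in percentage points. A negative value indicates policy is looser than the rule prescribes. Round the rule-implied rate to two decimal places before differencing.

1.94 pp

Output 4.6% below potential → ŷ = -4.6.
r = 2.0 + 2.9 + 1.36 × (6.0 − 2.9) + 0.7 × (-4.6)
   = 2.0 + 2.9 + 4.216 − 3.22 = 5.90
Deviation = 7.84 − 5.90 = 1.94 pp.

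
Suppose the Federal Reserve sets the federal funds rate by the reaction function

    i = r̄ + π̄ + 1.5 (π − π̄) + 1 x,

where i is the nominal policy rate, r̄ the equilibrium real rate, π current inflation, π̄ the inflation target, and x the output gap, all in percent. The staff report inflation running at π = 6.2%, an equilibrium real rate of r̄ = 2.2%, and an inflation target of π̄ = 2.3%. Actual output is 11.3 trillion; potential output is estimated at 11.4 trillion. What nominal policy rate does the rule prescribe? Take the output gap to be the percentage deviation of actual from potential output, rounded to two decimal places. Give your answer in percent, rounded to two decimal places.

9.47%

Output gap = 100 × (11.3 − 11.4) / 11.4 = -0.88%.
i = 2.20 + 2.30 + 1.5 × (6.20 − 2.30) + 1 × (-0.88)
   = 2.20 + 2.3 + 5.85 − 0.88 = 9.47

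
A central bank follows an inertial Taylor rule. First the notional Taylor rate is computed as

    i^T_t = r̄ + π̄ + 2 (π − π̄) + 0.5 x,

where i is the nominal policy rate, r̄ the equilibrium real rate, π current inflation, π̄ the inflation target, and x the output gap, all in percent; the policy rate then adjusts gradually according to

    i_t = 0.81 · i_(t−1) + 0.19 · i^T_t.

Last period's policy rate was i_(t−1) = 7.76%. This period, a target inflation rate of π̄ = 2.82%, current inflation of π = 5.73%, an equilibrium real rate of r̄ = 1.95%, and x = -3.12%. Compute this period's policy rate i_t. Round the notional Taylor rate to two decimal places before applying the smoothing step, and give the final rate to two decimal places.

8.00%

i^T_t = 1.95 + 2.82 + 2 × (5.73 − 2.82) + 0.5 × (-3.12)
   = 1.95 + 2.82 + 5.82 − 1.56 = 9.03
i_t = 0.81 × 7.76 + 0.19 × 9.03 = 6.2856 + 1.7157 = 8.00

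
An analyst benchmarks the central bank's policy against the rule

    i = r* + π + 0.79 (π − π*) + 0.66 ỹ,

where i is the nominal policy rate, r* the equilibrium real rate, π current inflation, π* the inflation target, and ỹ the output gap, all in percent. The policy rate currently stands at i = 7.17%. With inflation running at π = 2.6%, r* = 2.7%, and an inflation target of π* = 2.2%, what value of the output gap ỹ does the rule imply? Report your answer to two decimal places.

0.66 ỹ = 7.17 − 2.7 − 2.6 − 0.79 × (2.6 − 2.2) = 1.554
ỹ = 1.554 / 0.66 = 2.35

2.35%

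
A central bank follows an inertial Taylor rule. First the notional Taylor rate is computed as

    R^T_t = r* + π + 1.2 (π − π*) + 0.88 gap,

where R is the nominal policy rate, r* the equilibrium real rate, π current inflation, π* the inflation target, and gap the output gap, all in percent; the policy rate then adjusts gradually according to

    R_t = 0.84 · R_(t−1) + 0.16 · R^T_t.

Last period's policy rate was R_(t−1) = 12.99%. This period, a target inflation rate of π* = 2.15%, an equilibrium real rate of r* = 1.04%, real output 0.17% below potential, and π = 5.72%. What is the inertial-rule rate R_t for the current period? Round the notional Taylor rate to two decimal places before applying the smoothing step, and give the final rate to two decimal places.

12.65%

Output 0.17% below potential → gap = -0.17.
R^T_t = 1.04 + 5.72 + 1.2 × (5.72 − 2.15) + 0.88 × (-0.17)
   = 1.04 + 5.72 + 4.284 − 0.1496 = 10.89
R_t = 0.84 × 12.99 + 0.16 × 10.89 = 10.9116 + 1.7424 = 12.65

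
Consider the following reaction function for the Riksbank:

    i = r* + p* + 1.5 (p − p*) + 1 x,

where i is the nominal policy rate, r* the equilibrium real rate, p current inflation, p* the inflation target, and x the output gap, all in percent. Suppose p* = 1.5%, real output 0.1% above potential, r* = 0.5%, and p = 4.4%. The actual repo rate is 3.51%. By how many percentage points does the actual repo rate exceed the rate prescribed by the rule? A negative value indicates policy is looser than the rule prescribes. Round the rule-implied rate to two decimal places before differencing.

-2.94 pp

Output 0.1% above potential → x = 0.1.
i = 0.5 + 1.5 + 1.5 × (4.4 − 1.5) + 1 × 0.1
   = 0.5 + 1.5 + 4.35 + 0.1 = 6.45
Deviation = 3.51 − 6.45 = -2.94 pp.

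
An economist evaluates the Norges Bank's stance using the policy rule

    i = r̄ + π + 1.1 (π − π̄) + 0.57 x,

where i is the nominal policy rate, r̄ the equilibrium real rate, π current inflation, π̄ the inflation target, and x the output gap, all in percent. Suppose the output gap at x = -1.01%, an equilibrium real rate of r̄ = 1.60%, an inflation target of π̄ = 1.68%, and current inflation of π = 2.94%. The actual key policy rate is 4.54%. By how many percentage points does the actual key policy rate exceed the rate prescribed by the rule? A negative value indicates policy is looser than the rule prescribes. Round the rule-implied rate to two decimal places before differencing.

-0.81 pp

i = 1.60 + 2.94 + 1.1 × (2.94 − 1.68) + 0.57 × (-1.01)
   = 1.60 + 2.94 + 1.386 − 0.5757 = 5.35
Deviation = 4.54 − 5.35 = -0.81 pp.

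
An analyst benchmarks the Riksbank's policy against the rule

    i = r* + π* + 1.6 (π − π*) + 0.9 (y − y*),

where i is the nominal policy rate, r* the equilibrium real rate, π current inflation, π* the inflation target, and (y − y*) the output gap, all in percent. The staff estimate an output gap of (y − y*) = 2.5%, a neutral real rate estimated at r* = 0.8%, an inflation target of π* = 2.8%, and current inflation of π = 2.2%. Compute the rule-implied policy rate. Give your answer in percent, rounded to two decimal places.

4.89%

i = 0.8 + 2.8 + 1.6 × (2.2 − 2.8) + 0.9 × 2.5
   = 0.8 + 2.8 − 0.96 + 2.25 = 4.89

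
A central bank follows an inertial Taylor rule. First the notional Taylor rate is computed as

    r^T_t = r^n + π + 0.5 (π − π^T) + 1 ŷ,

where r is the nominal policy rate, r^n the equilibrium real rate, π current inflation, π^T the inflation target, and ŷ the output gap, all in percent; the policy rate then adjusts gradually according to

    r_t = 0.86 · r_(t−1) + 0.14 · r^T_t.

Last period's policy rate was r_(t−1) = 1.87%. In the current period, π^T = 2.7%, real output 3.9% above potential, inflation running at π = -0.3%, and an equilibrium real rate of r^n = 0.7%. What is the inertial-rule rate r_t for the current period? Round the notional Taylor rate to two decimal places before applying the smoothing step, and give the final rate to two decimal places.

Output 3.9% above potential → ŷ = 3.9.
r^T_t = 0.7 + (-0.3) + 0.5 × (-0.3 − 2.7) + 1 × 3.9
   = 0.7 − 0.3 − 1.5 + 3.9 = 2.80
r_t = 0.86 × 1.87 + 0.14 × 2.80 = 1.6082 + 0.392 = 2.00

2.00%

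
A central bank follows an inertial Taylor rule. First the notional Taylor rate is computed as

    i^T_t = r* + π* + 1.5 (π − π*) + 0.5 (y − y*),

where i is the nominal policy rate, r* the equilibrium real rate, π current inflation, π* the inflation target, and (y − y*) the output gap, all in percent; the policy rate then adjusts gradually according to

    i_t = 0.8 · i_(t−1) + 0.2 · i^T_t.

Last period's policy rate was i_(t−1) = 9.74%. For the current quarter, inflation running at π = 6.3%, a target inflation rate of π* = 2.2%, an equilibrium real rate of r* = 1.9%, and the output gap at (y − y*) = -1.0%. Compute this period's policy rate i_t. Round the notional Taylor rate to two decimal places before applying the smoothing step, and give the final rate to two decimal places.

i^T_t = 1.9 + 2.2 + 1.5 × (6.3 − 2.2) + 0.5 × (-1.0)
   = 1.9 + 2.2 + 6.15 − 0.5 = 9.75
i_t = 0.8 × 9.74 + 0.2 × 9.75 = 7.792 + 1.95 = 9.74

9.74%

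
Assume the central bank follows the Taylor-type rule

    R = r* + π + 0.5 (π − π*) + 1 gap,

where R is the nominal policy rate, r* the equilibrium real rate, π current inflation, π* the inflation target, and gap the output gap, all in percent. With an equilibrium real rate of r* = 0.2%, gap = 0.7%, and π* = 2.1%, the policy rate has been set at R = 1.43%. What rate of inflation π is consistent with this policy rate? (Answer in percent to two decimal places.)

1.05%

Collecting π: R = r* + (1 + 0.5) π − 0.5 π* + 1 gap
1.5 π = 1.43 − 0.2 + 0.5 × 2.1 − 1 × 0.7 = 1.58
π = 1.58 / 1.5 = 1.05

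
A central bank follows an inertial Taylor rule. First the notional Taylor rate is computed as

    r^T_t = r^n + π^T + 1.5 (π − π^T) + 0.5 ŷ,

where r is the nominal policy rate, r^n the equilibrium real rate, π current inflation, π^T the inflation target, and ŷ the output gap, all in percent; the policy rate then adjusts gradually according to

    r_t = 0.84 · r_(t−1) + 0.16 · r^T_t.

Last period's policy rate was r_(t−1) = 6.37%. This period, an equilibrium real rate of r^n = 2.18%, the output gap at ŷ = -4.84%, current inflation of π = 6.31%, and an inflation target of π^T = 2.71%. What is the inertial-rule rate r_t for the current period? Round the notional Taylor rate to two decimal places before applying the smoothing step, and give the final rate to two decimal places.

6.61%

r^T_t = 2.18 + 2.71 + 1.5 × (6.31 − 2.71) + 0.5 × (-4.84)
   = 2.18 + 2.71 + 5.4 − 2.42 = 7.87
r_t = 0.84 × 6.37 + 0.16 × 7.87 = 5.3508 + 1.2592 = 6.61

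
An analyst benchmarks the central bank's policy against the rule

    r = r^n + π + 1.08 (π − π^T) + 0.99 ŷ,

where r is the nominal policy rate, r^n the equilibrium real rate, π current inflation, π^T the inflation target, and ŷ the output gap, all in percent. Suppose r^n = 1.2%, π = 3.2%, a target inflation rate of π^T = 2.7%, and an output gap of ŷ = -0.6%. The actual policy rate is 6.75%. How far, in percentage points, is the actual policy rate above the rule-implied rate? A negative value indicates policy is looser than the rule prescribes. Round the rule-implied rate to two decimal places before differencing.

2.40 pp

r = 1.2 + 3.2 + 1.08 × (3.2 − 2.7) + 0.99 × (-0.6)
   = 1.2 + 3.2 + 0.54 − 0.594 = 4.35
Deviation = 6.75 − 4.35 = 2.40 pp.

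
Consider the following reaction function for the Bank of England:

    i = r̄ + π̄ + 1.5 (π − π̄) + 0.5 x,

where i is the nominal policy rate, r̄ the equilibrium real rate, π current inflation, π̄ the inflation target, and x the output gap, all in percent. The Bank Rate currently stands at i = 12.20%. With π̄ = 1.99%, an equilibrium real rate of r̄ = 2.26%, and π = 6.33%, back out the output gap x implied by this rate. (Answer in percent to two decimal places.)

2.88%

0.5 x = 12.20 − 2.26 − 1.99 − 1.5 × (6.33 − 1.99) = 1.44
x = 1.44 / 0.5 = 2.88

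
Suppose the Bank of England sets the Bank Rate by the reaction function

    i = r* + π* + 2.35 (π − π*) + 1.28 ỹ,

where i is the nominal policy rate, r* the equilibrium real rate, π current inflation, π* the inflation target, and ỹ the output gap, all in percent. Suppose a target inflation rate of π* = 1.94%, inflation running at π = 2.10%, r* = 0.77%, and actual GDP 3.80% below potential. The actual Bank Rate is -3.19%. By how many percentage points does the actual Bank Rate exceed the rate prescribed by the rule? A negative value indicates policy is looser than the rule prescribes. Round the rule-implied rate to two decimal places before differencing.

-1.41 pp

Output 3.80% below potential → ỹ = -3.80.
i = 0.77 + 1.94 + 2.35 × (2.10 − 1.94) + 1.28 × (-3.80)
   = 0.77 + 1.94 + 0.376 − 4.864 = -1.78
Deviation = -3.19 − (-1.78) = -1.41 pp.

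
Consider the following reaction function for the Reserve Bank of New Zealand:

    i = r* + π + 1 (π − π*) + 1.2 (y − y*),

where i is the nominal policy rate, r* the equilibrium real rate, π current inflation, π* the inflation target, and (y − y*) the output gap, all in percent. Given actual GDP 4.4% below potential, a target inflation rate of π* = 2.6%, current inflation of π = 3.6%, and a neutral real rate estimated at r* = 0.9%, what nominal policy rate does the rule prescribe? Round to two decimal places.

0.22%

Output 4.4% below potential → (y − y*) = -4.4.
i = 0.9 + 3.6 + 1 × (3.6 − 2.6) + 1.2 × (-4.4)
   = 0.9 + 3.6 + 1 − 5.28 = 0.22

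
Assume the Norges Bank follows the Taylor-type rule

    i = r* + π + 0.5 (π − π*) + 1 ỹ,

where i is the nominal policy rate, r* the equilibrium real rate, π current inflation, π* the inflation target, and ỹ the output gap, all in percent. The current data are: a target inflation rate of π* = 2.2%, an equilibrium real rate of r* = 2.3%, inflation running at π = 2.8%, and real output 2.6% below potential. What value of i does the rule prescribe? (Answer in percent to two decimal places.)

2.80%

Output 2.6% below potential → ỹ = -2.6.
i = 2.3 + 2.8 + 0.5 × (2.8 − 2.2) + 1 × (-2.6)
   = 2.3 + 2.8 + 0.3 − 2.6 = 2.80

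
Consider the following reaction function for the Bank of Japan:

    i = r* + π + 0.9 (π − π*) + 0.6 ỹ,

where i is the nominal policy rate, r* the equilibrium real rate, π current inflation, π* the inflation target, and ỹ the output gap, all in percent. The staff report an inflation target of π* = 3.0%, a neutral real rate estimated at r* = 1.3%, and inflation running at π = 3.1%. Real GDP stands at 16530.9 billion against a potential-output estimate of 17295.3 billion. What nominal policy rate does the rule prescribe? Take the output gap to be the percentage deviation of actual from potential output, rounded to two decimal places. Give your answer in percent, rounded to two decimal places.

1.84%

Output gap = 100 × (16530.9 − 17295.3) / 17295.3 = -4.42%.
i = 1.30 + 3.10 + 0.9 × (3.10 − 3.00) + 0.6 × (-4.42)
   = 1.30 + 3.1 + 0.09 − 2.652 = 1.84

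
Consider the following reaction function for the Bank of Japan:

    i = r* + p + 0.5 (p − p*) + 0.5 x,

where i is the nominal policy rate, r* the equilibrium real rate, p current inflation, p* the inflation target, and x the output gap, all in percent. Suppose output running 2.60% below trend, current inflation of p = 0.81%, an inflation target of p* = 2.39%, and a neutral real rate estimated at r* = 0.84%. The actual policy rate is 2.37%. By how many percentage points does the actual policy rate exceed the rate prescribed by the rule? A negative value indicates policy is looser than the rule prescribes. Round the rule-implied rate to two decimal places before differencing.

2.81 pp

Output 2.60% below potential → x = -2.60.
i = 0.84 + 0.81 + 0.5 × (0.81 − 2.39) + 0.5 × (-2.60)
   = 0.84 + 0.81 − 0.79 − 1.3 = -0.44
Deviation = 2.37 − (-0.44) = 2.81 pp.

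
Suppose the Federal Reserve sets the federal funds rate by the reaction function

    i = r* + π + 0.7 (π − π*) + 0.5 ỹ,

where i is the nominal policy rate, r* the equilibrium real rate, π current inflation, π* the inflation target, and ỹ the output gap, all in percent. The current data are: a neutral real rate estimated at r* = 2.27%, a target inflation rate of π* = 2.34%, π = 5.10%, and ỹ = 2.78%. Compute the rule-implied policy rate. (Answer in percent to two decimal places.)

i = 2.27 + 5.10 + 0.7 × (5.10 − 2.34) + 0.5 × 2.78
   = 2.27 + 5.1 + 1.932 + 1.39 = 10.69

10.69%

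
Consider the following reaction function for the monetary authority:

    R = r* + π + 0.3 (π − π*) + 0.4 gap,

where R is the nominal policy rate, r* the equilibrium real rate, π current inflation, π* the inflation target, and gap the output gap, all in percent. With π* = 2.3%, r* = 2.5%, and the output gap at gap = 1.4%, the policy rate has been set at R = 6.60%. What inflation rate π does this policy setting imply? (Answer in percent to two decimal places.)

Collecting π: R = r* + (1 + 0.3) π − 0.3 π* + 0.4 gap
1.3 π = 6.60 − 2.5 + 0.3 × 2.3 − 0.4 × 1.4 = 4.23
π = 4.23 / 1.3 = 3.25

3.25%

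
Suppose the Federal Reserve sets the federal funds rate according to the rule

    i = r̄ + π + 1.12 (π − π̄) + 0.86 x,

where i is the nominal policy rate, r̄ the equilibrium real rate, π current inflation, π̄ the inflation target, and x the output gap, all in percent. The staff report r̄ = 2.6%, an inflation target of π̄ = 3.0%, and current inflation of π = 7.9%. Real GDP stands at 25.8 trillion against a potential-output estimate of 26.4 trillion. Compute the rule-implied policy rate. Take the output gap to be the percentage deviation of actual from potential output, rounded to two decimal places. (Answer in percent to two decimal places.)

14.04%

Output gap = 100 × (25.8 − 26.4) / 26.4 = -2.27%.
i = 2.60 + 7.90 + 1.12 × (7.90 − 3.00) + 0.86 × (-2.27)
   = 2.60 + 7.9 + 5.488 − 1.9522 = 14.04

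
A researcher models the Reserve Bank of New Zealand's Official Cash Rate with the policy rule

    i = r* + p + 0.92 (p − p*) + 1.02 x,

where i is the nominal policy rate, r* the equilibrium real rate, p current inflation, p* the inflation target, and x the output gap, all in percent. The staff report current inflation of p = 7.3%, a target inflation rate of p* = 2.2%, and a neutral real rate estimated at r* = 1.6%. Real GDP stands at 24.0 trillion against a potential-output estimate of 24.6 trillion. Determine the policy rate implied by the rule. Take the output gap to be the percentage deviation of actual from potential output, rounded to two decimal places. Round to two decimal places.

11.10%

Output gap = 100 × (24.0 − 24.6) / 24.6 = -2.44%.
i = 1.60 + 7.30 + 0.92 × (7.30 − 2.20) + 1.02 × (-2.44)
   = 1.60 + 7.3 + 4.692 − 2.4888 = 11.10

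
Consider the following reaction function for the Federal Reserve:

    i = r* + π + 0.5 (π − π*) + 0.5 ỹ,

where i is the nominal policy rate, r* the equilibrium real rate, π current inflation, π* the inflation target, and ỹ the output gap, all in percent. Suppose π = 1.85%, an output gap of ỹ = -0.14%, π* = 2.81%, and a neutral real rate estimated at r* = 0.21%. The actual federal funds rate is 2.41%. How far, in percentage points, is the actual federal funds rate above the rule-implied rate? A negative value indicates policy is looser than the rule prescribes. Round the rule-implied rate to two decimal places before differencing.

0.90 pp

i = 0.21 + 1.85 + 0.5 × (1.85 − 2.81) + 0.5 × (-0.14)
   = 0.21 + 1.85 − 0.48 − 0.07 = 1.51
Deviation = 2.41 − 1.51 = 0.90 pp.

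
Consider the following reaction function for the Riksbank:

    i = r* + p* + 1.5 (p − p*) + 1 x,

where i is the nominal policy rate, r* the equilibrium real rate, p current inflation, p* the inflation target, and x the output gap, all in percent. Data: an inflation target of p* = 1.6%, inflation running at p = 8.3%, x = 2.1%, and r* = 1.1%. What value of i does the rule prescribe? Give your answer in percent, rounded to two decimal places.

i = 1.1 + 1.6 + 1.5 × (8.3 − 1.6) + 1 × 2.1
   = 1.1 + 1.6 + 10.05 + 2.1 = 14.85

14.85%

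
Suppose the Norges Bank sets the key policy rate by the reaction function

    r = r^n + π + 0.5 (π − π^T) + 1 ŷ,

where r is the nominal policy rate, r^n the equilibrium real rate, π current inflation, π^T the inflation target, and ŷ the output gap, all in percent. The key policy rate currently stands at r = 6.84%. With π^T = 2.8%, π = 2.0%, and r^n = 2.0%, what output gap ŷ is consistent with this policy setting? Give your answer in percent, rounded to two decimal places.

1 ŷ = 6.84 − 2.0 − 2.0 − 0.5 × (2.0 − 2.8) = 3.24
ŷ = 3.24 / 1 = 3.24

3.24%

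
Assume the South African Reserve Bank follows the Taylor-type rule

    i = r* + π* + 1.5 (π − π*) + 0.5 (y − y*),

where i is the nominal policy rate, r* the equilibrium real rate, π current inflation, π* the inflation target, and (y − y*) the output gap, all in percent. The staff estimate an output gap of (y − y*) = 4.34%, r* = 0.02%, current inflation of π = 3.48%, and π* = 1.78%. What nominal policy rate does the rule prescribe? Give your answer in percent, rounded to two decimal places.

6.52%

i = 0.02 + 1.78 + 1.5 × (3.48 − 1.78) + 0.5 × 4.34
   = 0.02 + 1.78 + 2.55 + 2.17 = 6.52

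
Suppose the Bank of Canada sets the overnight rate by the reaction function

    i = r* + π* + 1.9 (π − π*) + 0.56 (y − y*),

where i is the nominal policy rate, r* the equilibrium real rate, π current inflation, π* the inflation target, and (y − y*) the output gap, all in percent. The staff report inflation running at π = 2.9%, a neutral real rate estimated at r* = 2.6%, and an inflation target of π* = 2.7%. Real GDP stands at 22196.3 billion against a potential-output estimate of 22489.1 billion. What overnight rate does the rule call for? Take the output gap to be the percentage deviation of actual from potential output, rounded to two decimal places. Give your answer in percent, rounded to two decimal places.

Output gap = 100 × (22196.3 − 22489.1) / 22489.1 = -1.30%.
i = 2.60 + 2.70 + 1.9 × (2.90 − 2.70) + 0.56 × (-1.30)
   = 2.60 + 2.7 + 0.38 − 0.728 = 4.95

4.95%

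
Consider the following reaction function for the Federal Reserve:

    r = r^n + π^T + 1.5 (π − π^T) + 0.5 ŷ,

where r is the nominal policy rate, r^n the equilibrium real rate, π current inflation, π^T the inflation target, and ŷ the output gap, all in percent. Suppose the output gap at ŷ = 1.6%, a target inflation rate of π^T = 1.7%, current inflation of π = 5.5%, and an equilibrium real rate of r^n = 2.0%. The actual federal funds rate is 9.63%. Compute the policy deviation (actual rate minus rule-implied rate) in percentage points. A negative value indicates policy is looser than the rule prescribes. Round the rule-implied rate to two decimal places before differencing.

r = 2.0 + 1.7 + 1.5 × (5.5 − 1.7) + 0.5 × 1.6
   = 2.0 + 1.7 + 5.7 + 0.8 = 10.20
Deviation = 9.63 − 10.20 = -0.57 pp.

-0.57 pp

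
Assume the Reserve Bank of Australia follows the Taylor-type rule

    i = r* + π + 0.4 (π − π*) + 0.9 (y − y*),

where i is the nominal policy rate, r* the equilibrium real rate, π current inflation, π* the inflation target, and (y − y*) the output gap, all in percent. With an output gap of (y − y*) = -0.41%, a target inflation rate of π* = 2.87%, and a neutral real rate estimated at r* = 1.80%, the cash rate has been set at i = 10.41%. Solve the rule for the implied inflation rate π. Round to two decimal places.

Collecting π: i = r* + (1 + 0.4) π − 0.4 π* + 0.9 (y − y*)
1.4 π = 10.41 − 1.80 + 0.4 × 2.87 − 0.9 × (-0.41) = 10.127
π = 10.127 / 1.4 = 7.23

7.23%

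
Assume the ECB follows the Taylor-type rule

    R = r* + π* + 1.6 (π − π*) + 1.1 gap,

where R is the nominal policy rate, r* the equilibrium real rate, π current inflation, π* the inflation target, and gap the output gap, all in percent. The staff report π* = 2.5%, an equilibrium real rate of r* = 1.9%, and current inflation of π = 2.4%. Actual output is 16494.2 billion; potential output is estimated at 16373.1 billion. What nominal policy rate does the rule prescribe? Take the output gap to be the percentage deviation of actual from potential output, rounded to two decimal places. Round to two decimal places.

5.05%

Output gap = 100 × (16494.2 − 16373.1) / 16373.1 = 0.74%.
R = 1.90 + 2.50 + 1.6 × (2.40 − 2.50) + 1.1 × 0.74
   = 1.90 + 2.5 − 0.16 + 0.814 = 5.05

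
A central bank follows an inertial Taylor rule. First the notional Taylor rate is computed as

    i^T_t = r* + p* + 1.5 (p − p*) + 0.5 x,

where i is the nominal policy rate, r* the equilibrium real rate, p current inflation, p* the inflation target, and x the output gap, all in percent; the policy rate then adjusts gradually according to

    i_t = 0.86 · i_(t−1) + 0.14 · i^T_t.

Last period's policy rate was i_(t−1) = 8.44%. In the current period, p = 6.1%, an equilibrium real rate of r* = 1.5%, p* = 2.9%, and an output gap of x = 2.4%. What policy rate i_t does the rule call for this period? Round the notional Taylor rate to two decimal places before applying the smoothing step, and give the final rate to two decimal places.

8.71%

i^T_t = 1.5 + 2.9 + 1.5 × (6.1 − 2.9) + 0.5 × 2.4
   = 1.5 + 2.9 + 4.8 + 1.2 = 10.40
i_t = 0.86 × 8.44 + 0.14 × 10.40 = 7.2584 + 1.456 = 8.71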